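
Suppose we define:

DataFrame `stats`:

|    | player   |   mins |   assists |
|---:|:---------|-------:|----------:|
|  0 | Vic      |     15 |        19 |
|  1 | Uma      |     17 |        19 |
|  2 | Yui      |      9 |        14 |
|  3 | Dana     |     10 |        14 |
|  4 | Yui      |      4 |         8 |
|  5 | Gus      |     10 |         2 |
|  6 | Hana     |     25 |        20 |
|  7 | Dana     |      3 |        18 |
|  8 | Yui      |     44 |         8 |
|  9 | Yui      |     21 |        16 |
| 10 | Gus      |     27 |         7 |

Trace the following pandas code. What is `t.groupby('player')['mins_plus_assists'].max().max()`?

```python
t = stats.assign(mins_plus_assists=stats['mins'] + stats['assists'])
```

52

add column mins_plus_assists = stats['mins'] + stats['assists']:
   player  mins  assists  mins_plus_assists
0     Vic    15       19                 34
1     Uma    17       19                 36
2     Yui     9       14                 23
3    Dana    10       14                 24
4     Yui     4        8                 12
5     Gus    10        2                 12
6    Hana    25       20                 45
7    Dana     3       18                 21
8     Yui    44        8                 52
9     Yui    21       16                 37
10    Gus    27        7                 34
group by player, max of mins_plus_assists:
player
Dana    24
Gus     34
Hana    45
Uma     36
Vic     34
Yui     52
Name: mins_plus_assists, dtype: int64
The max of the resulting series is 52.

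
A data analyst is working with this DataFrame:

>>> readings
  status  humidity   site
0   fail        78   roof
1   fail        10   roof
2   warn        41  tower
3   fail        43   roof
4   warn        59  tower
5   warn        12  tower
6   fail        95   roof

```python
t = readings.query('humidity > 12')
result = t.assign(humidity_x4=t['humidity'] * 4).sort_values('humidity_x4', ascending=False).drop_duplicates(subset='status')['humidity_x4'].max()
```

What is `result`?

filter rows where humidity > 12:
  status  humidity   site
0   fail        78   roof
2   warn        41  tower
3   fail        43   roof
4   warn        59  tower
6   fail        95   roof
add column humidity_x4 = t['humidity'] * 4:
  status  humidity   site  humidity_x4
0   fail        78   roof          312
2   warn        41  tower          164
3   fail        43   roof          172
4   warn        59  tower          236
6   fail        95   roof          380
sort by humidity_x4 descending:
  status  humidity   site  humidity_x4
6   fail        95   roof          380
0   fail        78   roof          312
4   warn        59  tower          236
3   fail        43   roof          172
2   warn        41  tower          164
drop duplicate status (keep=first):
  status  humidity   site  humidity_x4
6   fail        95   roof          380
4   warn        59  tower          236
Finally, max of column 'humidity_x4' = 380.

380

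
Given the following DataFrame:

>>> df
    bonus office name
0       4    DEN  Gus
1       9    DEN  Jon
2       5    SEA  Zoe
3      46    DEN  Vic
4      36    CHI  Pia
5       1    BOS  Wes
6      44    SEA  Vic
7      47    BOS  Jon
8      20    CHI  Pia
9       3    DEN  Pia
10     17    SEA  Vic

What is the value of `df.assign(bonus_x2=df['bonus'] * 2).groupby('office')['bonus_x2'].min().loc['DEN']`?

6

add column bonus_x2 = df['bonus'] * 2:
    bonus office name  bonus_x2
0       4    DEN  Gus         8
1       9    DEN  Jon        18
2       5    SEA  Zoe        10
3      46    DEN  Vic        92
4      36    CHI  Pia        72
5       1    BOS  Wes         2
6      44    SEA  Vic        88
7      47    BOS  Jon        94
8      20    CHI  Pia        40
9       3    DEN  Pia         6
10     17    SEA  Vic        34
group by office, min of bonus_x2:
office
BOS     2
CHI    40
DEN     6
SEA    10
Name: bonus_x2, dtype: int64
Taking the value at index 'DEN' gives 6.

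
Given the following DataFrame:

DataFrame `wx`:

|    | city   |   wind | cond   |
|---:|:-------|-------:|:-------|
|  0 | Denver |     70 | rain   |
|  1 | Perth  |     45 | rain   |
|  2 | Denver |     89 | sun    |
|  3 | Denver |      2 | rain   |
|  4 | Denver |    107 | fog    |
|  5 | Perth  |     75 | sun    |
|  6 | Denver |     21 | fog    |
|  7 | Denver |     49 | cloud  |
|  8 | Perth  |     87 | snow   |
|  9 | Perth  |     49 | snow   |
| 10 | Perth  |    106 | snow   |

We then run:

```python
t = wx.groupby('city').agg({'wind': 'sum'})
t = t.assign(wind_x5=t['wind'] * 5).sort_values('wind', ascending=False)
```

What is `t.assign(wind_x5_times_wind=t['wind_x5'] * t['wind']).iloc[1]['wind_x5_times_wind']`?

571220

group by city, sum of wind:
        wind
city        
Denver   338
Perth    362
add column wind_x5 = t['wind'] * 5:
        wind  wind_x5
city                 
Denver   338     1690
Perth    362     1810
sort by wind descending:
        wind  wind_x5
city                 
Perth    362     1810
Denver   338     1690
add column wind_x5_times_wind = t['wind_x5'] * t['wind']:
        wind  wind_x5  wind_x5_times_wind
city                                     
Perth    362     1810              655220
Denver   338     1690              571220
Reading off the value at position 1, column 'wind_x5_times_wind', we get 571220.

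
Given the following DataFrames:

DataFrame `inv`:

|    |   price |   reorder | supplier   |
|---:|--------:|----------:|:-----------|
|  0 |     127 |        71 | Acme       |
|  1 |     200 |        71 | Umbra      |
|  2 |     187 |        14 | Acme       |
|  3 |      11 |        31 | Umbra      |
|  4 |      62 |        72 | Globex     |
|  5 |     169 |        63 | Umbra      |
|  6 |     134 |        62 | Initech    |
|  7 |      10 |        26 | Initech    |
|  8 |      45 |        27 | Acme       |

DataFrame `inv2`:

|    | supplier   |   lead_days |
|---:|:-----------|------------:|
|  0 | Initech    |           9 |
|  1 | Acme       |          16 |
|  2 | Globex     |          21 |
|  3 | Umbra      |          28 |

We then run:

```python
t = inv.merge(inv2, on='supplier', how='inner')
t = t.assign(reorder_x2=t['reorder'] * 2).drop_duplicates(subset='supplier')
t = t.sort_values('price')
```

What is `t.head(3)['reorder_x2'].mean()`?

merge on 'supplier' (how='inner') → 9 rows:
   price  reorder supplier  lead_days
0    127       71     Acme         16
1    200       71    Umbra         28
2    187       14     Acme         16
3     11       31    Umbra         28
4     62       72   Globex         21
5    169       63    Umbra         28
6    134       62  Initech          9
7     10       26  Initech          9
8     45       27     Acme         16
add column reorder_x2 = t['reorder'] * 2:
   price  reorder supplier  lead_days  reorder_x2
0    127       71     Acme         16         142
1    200       71    Umbra         28         142
2    187       14     Acme         16          28
3     11       31    Umbra         28          62
4     62       72   Globex         21         144
5    169       63    Umbra         28         126
6    134       62  Initech          9         124
7     10       26  Initech          9          52
8     45       27     Acme         16          54
drop duplicate supplier (keep=first):
   price  reorder supplier  lead_days  reorder_x2
0    127       71     Acme         16         142
1    200       71    Umbra         28         142
4     62       72   Globex         21         144
6    134       62  Initech          9         124
sort by price:
   price  reorder supplier  lead_days  reorder_x2
4     62       72   Globex         21         144
0    127       71     Acme         16         142
6    134       62  Initech          9         124
1    200       71    Umbra         28         142
take first 3 rows:
   price  reorder supplier  lead_days  reorder_x2
4     62       72   Globex         21         144
0    127       71     Acme         16         142
6    134       62  Initech          9         124
Reading off the mean of column 'reorder_x2', we get 136.666666667.

136.666666667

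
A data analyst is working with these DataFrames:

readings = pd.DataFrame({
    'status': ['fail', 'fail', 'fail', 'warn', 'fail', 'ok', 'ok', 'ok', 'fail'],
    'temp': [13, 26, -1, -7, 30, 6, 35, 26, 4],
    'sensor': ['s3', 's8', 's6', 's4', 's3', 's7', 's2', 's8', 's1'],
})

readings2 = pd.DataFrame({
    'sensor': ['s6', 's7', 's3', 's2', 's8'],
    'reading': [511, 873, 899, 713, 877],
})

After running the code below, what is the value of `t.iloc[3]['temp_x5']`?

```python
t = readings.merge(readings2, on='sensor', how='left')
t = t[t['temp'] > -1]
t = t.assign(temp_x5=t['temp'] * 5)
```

30

merge on 'sensor' (how='left') → 9 rows:
  status  temp sensor  reading
0   fail    13     s3    899.0
1   fail    26     s8    877.0
2   fail    -1     s6    511.0
3   warn    -7     s4      NaN
4   fail    30     s3    899.0
5     ok     6     s7    873.0
6     ok    35     s2    713.0
7     ok    26     s8    877.0
8   fail     4     s1      NaN
filter rows where temp > -1:
  status  temp sensor  reading
0   fail    13     s3    899.0
1   fail    26     s8    877.0
4   fail    30     s3    899.0
5     ok     6     s7    873.0
6     ok    35     s2    713.0
7     ok    26     s8    877.0
8   fail     4     s1      NaN
add column temp_x5 = t['temp'] * 5:
  status  temp sensor  reading  temp_x5
0   fail    13     s3    899.0       65
1   fail    26     s8    877.0      130
4   fail    30     s3    899.0      150
5     ok     6     s7    873.0       30
6     ok    35     s2    713.0      175
7     ok    26     s8    877.0      130
8   fail     4     s1      NaN       20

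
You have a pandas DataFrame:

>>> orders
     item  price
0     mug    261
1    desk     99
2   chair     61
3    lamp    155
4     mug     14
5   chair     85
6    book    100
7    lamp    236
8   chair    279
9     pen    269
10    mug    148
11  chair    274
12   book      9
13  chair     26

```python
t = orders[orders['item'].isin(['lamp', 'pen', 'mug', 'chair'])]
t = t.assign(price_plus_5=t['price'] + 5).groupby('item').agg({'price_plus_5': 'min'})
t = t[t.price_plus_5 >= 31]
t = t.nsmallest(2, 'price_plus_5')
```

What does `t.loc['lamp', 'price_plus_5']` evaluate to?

filter rows where item in ['lamp', 'pen', 'mug', 'chair']:
     item  price
0     mug    261
2   chair     61
3    lamp    155
4     mug     14
5   chair     85
7    lamp    236
8   chair    279
9     pen    269
10    mug    148
11  chair    274
13  chair     26
add column price_plus_5 = t['price'] + 5:
     item  price  price_plus_5
0     mug    261           266
2   chair     61            66
3    lamp    155           160
4     mug     14            19
5   chair     85            90
7    lamp    236           241
8   chair    279           284
9     pen    269           274
10    mug    148           153
11  chair    274           279
13  chair     26            31
group by item, min of price_plus_5:
       price_plus_5
item               
chair            31
lamp            160
mug              19
pen             274
filter rows where price_plus_5 >= 31:
       price_plus_5
item               
chair            31
lamp            160
pen             274
take 2 rows with smallest price_plus_5:
       price_plus_5
item               
chair            31
lamp            160
The value at row 'lamp', column 'price_plus_5' is 160.

160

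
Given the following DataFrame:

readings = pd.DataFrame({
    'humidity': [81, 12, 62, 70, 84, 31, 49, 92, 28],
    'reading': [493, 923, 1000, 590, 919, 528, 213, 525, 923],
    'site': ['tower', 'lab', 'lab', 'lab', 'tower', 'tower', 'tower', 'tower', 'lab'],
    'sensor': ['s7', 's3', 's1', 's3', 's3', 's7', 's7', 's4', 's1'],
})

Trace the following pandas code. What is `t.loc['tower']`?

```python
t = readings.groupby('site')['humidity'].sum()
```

group by site, sum of humidity:
site
lab      172
tower    337
Name: humidity, dtype: int64
Then the value at index 'tower': 337

337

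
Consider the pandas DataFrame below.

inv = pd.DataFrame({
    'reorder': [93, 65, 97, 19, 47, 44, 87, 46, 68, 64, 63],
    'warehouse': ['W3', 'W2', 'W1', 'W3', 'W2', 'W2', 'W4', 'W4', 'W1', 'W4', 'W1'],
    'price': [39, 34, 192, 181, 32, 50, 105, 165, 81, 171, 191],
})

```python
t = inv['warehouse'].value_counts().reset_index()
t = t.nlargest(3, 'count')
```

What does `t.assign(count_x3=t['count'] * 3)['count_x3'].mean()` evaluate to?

9.0

value_counts of warehouse:
warehouse
W2    3
W1    3
W4    3
W3    2
Name: count, dtype: int64
reset_index():
  warehouse  count
0        W2      3
1        W1      3
2        W4      3
3        W3      2
take 3 rows with largest count:
  warehouse  count
0        W2      3
1        W1      3
2        W4      3
add column count_x3 = t['count'] * 3:
  warehouse  count  count_x3
0        W2      3         9
1        W1      3         9
2        W4      3         9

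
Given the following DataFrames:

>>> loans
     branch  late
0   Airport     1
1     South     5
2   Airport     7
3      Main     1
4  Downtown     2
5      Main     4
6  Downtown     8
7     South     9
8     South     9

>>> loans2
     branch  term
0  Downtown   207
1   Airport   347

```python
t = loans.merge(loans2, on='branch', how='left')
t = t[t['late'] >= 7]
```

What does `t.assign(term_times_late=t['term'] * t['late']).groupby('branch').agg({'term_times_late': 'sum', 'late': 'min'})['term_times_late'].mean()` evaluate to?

merge on 'branch' (how='left') → 9 rows:
     branch  late   term
0   Airport     1  347.0
1     South     5    NaN
2   Airport     7  347.0
3      Main     1    NaN
4  Downtown     2  207.0
5      Main     4    NaN
6  Downtown     8  207.0
7     South     9    NaN
8     South     9    NaN
filter rows where late >= 7:
     branch  late   term
2   Airport     7  347.0
6  Downtown     8  207.0
7     South     9    NaN
8     South     9    NaN
add column term_times_late = t['term'] * t['late']:
     branch  late   term  term_times_late
2   Airport     7  347.0           2429.0
6  Downtown     8  207.0           1656.0
7     South     9    NaN              NaN
8     South     9    NaN              NaN
group by branch: sum(term_times_late), min(late):
          term_times_late  late
branch                         
Airport            2429.0     7
Downtown           1656.0     8
South                 0.0     9

1361.66666667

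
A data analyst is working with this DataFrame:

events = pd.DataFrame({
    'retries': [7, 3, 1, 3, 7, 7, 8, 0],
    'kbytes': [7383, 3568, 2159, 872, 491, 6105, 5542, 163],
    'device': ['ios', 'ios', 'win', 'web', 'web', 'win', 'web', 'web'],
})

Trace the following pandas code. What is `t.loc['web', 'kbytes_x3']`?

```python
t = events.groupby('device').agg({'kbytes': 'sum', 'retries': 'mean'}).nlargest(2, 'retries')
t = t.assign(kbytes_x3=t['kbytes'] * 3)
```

21204

group by device: sum(kbytes), mean(retries):
        kbytes  retries
device                 
ios      10951      5.0
web       7068      4.5
win       8264      4.0
take 2 rows with largest retries:
        kbytes  retries
device                 
ios      10951      5.0
web       7068      4.5
add column kbytes_x3 = t['kbytes'] * 3:
        kbytes  retries  kbytes_x3
device                            
ios      10951      5.0      32853
web       7068      4.5      21204
Reading off the value at row 'web', column 'kbytes_x3', we get 21204.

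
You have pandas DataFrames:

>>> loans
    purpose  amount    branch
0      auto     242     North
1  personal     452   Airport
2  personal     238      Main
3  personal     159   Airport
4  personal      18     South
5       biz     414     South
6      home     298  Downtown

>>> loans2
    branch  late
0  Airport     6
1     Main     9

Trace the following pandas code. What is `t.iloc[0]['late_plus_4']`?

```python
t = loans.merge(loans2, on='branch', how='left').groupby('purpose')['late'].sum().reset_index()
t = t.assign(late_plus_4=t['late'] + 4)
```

4.0

merge on 'branch' (how='left') → 7 rows:
    purpose  amount    branch  late
0      auto     242     North   NaN
1  personal     452   Airport   6.0
2  personal     238      Main   9.0
3  personal     159   Airport   6.0
4  personal      18     South   NaN
5       biz     414     South   NaN
6      home     298  Downtown   NaN
group by purpose, sum of late:
purpose
auto         0.0
biz          0.0
home         0.0
personal    21.0
Name: late, dtype: float64
reset_index():
    purpose  late
0      auto   0.0
1       biz   0.0
2      home   0.0
3  personal  21.0
add column late_plus_4 = t['late'] + 4:
    purpose  late  late_plus_4
0      auto   0.0          4.0
1       biz   0.0          4.0
2      home   0.0          4.0
3  personal  21.0         25.0
So iloc[0]['late_plus_4'] = 4.0.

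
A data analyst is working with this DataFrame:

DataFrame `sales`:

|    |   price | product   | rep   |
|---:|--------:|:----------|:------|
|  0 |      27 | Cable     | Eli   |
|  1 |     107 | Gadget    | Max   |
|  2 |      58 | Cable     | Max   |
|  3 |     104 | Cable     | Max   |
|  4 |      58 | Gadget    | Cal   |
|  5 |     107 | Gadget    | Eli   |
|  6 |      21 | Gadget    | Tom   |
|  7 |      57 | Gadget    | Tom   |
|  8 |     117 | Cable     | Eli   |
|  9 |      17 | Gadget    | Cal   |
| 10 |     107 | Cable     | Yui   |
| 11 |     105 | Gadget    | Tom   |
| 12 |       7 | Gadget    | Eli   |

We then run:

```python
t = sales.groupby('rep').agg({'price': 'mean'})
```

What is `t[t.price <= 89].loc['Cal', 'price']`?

37.5

group by rep, mean of price:
          price
rep            
Cal   37.500000
Eli   64.500000
Max   89.666667
Tom   61.000000
Yui  107.000000
filter rows where price <= 89:
     price
rep       
Cal   37.5
Eli   64.5
Tom   61.0
Reading off the value at row 'Cal', column 'price', we get 37.5.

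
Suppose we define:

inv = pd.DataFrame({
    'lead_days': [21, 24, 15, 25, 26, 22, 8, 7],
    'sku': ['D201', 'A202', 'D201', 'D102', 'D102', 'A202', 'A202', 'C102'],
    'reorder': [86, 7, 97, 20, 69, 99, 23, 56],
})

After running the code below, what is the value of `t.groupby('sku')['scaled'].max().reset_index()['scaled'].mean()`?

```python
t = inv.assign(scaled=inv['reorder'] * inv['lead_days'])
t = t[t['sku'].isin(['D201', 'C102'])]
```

add column scaled = inv['reorder'] * inv['lead_days']:
   lead_days   sku  reorder  scaled
0         21  D201       86    1806
1         24  A202        7     168
2         15  D201       97    1455
3         25  D102       20     500
4         26  D102       69    1794
5         22  A202       99    2178
6          8  A202       23     184
7          7  C102       56     392
filter rows where sku in ['D201', 'C102']:
   lead_days   sku  reorder  scaled
0         21  D201       86    1806
2         15  D201       97    1455
7          7  C102       56     392
group by sku, max of scaled:
sku
C102     392
D201    1806
Name: scaled, dtype: int64
reset_index():
    sku  scaled
0  C102     392
1  D201    1806
So mean() = 1099.0.

1099.0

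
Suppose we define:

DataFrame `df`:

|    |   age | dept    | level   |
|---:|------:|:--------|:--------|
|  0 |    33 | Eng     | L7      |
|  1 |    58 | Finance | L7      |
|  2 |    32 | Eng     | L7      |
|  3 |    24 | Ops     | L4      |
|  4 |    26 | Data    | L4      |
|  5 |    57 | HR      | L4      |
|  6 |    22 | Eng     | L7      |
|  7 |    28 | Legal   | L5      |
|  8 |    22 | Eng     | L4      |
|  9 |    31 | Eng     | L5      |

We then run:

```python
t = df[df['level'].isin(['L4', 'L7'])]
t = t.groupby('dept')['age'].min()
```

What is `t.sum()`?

filter rows where level in ['L4', 'L7']:
   age     dept level
0   33      Eng    L7
1   58  Finance    L7
2   32      Eng    L7
3   24      Ops    L4
4   26     Data    L4
5   57       HR    L4
6   22      Eng    L7
8   22      Eng    L4
group by dept, min of age:
dept
Data       26
Eng        22
Finance    58
HR         57
Ops        24
Name: age, dtype: int64
Finally, sum of the resulting series = 187.

187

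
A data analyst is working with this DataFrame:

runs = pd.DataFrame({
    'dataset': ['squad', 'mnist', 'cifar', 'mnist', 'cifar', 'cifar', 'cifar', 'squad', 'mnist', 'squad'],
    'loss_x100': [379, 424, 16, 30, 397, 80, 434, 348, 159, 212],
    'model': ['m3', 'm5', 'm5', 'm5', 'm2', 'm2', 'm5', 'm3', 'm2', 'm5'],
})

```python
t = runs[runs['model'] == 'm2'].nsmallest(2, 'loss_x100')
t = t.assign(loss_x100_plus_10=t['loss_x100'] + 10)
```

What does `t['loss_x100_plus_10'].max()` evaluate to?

169

filter rows where model == 'm2':
  dataset  loss_x100 model
4   cifar        397    m2
5   cifar         80    m2
8   mnist        159    m2
take 2 rows with smallest loss_x100:
  dataset  loss_x100 model
5   cifar         80    m2
8   mnist        159    m2
add column loss_x100_plus_10 = t['loss_x100'] + 10:
  dataset  loss_x100 model  loss_x100_plus_10
5   cifar         80    m2                 90
8   mnist        159    m2                169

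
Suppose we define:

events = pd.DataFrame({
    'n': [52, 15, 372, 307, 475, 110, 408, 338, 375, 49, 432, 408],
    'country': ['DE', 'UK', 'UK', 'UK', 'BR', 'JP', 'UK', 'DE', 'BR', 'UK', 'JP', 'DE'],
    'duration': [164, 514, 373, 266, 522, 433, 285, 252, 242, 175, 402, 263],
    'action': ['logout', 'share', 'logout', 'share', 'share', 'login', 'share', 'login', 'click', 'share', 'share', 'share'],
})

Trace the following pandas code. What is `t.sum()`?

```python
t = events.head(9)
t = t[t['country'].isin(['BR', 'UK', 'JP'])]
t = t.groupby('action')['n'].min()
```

872

take first 9 rows:
     n country  duration  action
0   52      DE       164  logout
1   15      UK       514   share
2  372      UK       373  logout
3  307      UK       266   share
4  475      BR       522   share
5  110      JP       433   login
6  408      UK       285   share
7  338      DE       252   login
8  375      BR       242   click
filter rows where country in ['BR', 'UK', 'JP']:
     n country  duration  action
1   15      UK       514   share
2  372      UK       373  logout
3  307      UK       266   share
4  475      BR       522   share
5  110      JP       433   login
6  408      UK       285   share
8  375      BR       242   click
group by action, min of n:
action
click     375
login     110
logout    372
share      15
Name: n, dtype: int64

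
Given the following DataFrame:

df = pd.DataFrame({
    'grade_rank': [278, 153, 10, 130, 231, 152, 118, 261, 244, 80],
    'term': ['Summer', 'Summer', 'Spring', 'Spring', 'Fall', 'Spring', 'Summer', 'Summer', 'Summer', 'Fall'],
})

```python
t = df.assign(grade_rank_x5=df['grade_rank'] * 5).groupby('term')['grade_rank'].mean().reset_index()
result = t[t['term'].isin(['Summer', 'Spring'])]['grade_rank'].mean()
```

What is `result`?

add column grade_rank_x5 = df['grade_rank'] * 5:
   grade_rank    term  grade_rank_x5
0         278  Summer           1390
1         153  Summer            765
2          10  Spring             50
3         130  Spring            650
4         231    Fall           1155
5         152  Spring            760
6         118  Summer            590
7         261  Summer           1305
8         244  Summer           1220
9          80    Fall            400
group by term, mean of grade_rank:
term
Fall      155.500000
Spring     97.333333
Summer    210.800000
Name: grade_rank, dtype: float64
reset_index():
     term  grade_rank
0    Fall  155.500000
1  Spring   97.333333
2  Summer  210.800000
filter rows where term in ['Summer', 'Spring']:
     term  grade_rank
1  Spring   97.333333
2  Summer  210.800000
Hence 154.066666667.

154.066666667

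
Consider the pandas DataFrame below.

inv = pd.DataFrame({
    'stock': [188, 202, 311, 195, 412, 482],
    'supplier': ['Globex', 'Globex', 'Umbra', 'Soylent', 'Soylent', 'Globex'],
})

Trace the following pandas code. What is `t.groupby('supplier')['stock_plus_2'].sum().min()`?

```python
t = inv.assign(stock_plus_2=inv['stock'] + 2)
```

add column stock_plus_2 = inv['stock'] + 2:
   stock supplier  stock_plus_2
0    188   Globex           190
1    202   Globex           204
2    311    Umbra           313
3    195  Soylent           197
4    412  Soylent           414
5    482   Globex           484
group by supplier, sum of stock_plus_2:
supplier
Globex     878
Soylent    611
Umbra      313
Name: stock_plus_2, dtype: int64
Then the min of the resulting series: 313

313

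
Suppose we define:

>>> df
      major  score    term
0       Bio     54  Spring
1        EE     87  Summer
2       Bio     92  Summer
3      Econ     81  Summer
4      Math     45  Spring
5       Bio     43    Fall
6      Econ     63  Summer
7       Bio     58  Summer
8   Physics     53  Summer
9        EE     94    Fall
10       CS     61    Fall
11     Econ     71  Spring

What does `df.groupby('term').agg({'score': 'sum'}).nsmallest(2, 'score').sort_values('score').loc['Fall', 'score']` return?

group by term, sum of score:
        score
term         
Fall      198
Spring    170
Summer    434
take 2 rows with smallest score:
        score
term         
Spring    170
Fall      198
sort by score:
        score
term         
Spring    170
Fall      198
Taking the value at row 'Fall', column 'score' gives 198.

198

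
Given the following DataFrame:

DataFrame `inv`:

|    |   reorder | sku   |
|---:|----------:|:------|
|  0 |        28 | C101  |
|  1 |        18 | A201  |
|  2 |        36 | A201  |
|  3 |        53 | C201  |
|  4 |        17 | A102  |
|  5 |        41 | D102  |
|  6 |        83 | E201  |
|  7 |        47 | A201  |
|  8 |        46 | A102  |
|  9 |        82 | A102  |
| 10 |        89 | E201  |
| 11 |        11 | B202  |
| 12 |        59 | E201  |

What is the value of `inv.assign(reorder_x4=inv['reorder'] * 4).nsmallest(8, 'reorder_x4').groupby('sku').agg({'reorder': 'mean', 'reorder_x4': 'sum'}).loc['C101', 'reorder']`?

add column reorder_x4 = inv['reorder'] * 4:
    reorder   sku  reorder_x4
0        28  C101         112
1        18  A201          72
2        36  A201         144
3        53  C201         212
4        17  A102          68
5        41  D102         164
6        83  E201         332
7        47  A201         188
8        46  A102         184
9        82  A102         328
10       89  E201         356
11       11  B202          44
12       59  E201         236
take 8 rows with smallest reorder_x4:
    reorder   sku  reorder_x4
11       11  B202          44
4        17  A102          68
1        18  A201          72
0        28  C101         112
2        36  A201         144
5        41  D102         164
8        46  A102         184
7        47  A201         188
group by sku: mean(reorder), sum(reorder_x4):
        reorder  reorder_x4
sku                        
A102  31.500000         252
A201  33.666667         404
B202  11.000000          44
C101  28.000000         112
D102  41.000000         164
Hence 28.0.

28.0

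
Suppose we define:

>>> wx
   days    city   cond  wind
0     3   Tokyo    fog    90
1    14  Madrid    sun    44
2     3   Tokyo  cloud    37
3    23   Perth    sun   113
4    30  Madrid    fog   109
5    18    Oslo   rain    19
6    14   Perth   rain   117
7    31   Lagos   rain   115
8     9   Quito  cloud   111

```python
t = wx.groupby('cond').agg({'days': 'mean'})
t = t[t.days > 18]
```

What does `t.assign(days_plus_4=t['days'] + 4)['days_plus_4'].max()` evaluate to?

25.0

group by cond, mean of days:
       days
cond       
cloud   6.0
fog    16.5
rain   21.0
sun    18.5
filter rows where days > 18:
      days
cond      
rain  21.0
sun   18.5
add column days_plus_4 = t['days'] + 4:
      days  days_plus_4
cond                   
rain  21.0         25.0
sun   18.5         22.5
max of column 'days_plus_4' → 25.0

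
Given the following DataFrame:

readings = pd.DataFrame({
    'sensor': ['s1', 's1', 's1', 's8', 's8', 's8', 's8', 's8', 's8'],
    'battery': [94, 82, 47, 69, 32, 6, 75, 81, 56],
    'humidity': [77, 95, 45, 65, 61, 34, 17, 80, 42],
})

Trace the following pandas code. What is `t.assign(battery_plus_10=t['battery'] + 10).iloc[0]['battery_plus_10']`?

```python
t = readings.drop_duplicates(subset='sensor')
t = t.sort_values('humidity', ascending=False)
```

104

drop duplicate sensor (keep=first):
  sensor  battery  humidity
0     s1       94        77
3     s8       69        65
sort by humidity descending:
  sensor  battery  humidity
0     s1       94        77
3     s8       69        65
add column battery_plus_10 = t['battery'] + 10:
  sensor  battery  humidity  battery_plus_10
0     s1       94        77              104
3     s8       69        65               79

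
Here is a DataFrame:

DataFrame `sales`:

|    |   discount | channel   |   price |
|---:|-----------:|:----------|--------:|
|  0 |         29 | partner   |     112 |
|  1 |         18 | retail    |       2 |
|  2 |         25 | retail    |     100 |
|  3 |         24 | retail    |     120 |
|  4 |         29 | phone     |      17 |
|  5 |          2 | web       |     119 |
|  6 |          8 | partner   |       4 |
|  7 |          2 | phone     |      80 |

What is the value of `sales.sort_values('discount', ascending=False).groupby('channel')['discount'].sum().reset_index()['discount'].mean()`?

34.25

sort by discount descending:
   discount  channel  price
0        29  partner    112
4        29    phone     17
2        25   retail    100
3        24   retail    120
1        18   retail      2
6         8  partner      4
5         2      web    119
7         2    phone     80
group by channel, sum of discount:
channel
partner    37
phone      31
retail     67
web         2
Name: discount, dtype: int64
reset_index():
   channel  discount
0  partner        37
1    phone        31
2   retail        67
3      web         2
Then the mean of column 'discount': 34.25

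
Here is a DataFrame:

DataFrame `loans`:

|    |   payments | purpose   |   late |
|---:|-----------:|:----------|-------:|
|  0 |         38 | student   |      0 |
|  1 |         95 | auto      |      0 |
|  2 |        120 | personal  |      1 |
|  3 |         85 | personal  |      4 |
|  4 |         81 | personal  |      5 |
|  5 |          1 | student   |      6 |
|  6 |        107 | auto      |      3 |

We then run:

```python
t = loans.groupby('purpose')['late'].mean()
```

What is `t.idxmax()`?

group by purpose, mean of late:
purpose
auto        1.500000
personal    3.333333
student     3.000000
Name: late, dtype: float64

personal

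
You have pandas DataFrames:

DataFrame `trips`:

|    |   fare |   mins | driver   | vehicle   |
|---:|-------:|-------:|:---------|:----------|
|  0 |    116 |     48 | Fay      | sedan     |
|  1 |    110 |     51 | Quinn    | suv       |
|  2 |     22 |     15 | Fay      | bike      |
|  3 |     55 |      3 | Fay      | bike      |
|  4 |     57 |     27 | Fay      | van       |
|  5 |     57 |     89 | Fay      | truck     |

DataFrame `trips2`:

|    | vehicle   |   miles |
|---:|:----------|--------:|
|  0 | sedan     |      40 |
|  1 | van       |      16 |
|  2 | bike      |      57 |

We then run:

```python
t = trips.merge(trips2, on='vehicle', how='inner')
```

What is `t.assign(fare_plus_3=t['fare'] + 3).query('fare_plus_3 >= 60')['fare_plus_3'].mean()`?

merge on 'vehicle' (how='inner') → 4 rows:
   fare  mins driver vehicle  miles
0   116    48    Fay   sedan     40
1    22    15    Fay    bike     57
2    55     3    Fay    bike     57
3    57    27    Fay     van     16
add column fare_plus_3 = t['fare'] + 3:
   fare  mins driver vehicle  miles  fare_plus_3
0   116    48    Fay   sedan     40          119
1    22    15    Fay    bike     57           25
2    55     3    Fay    bike     57           58
3    57    27    Fay     van     16           60
filter rows where fare_plus_3 >= 60:
   fare  mins driver vehicle  miles  fare_plus_3
0   116    48    Fay   sedan     40          119
3    57    27    Fay     van     16           60

89.5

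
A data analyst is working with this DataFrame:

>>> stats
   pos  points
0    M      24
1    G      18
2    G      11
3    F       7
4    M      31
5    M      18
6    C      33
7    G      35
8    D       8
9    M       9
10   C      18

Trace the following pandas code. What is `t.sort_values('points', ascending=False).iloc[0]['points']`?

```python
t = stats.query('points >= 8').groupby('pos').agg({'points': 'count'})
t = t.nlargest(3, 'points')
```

filter rows where points >= 8:
   pos  points
0    M      24
1    G      18
2    G      11
4    M      31
5    M      18
6    C      33
7    G      35
8    D       8
9    M       9
10   C      18
group by pos, count of points:
     points
pos        
C         2
D         1
G         3
M         4
take 3 rows with largest points:
     points
pos        
M         4
G         3
C         2
sort by points descending:
     points
pos        
M         4
G         3
C         2
Hence 4.

4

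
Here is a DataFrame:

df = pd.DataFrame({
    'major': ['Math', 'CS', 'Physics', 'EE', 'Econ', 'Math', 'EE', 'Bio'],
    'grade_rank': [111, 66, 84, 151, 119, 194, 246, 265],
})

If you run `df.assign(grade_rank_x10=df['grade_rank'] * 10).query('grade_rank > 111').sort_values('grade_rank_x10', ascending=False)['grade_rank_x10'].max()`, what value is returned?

add column grade_rank_x10 = df['grade_rank'] * 10:
     major  grade_rank  grade_rank_x10
0     Math         111            1110
1       CS          66             660
2  Physics          84             840
3       EE         151            1510
4     Econ         119            1190
5     Math         194            1940
6       EE         246            2460
7      Bio         265            2650
filter rows where grade_rank > 111:
  major  grade_rank  grade_rank_x10
3    EE         151            1510
4  Econ         119            1190
5  Math         194            1940
6    EE         246            2460
7   Bio         265            2650
sort by grade_rank_x10 descending:
  major  grade_rank  grade_rank_x10
7   Bio         265            2650
6    EE         246            2460
5  Math         194            1940
3    EE         151            1510
4  Econ         119            1190
Taking the max of column 'grade_rank_x10' gives 2650.

2650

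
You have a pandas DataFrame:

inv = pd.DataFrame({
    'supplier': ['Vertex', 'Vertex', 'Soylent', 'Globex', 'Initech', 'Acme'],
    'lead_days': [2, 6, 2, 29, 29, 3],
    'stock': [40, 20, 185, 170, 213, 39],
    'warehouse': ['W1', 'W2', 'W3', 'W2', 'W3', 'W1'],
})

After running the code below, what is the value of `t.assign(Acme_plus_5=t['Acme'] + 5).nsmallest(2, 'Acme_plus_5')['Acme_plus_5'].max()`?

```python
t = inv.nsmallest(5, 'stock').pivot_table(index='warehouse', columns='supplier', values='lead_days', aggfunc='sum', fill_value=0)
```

take 5 rows with smallest stock:
  supplier  lead_days  stock warehouse
1   Vertex          6     20        W2
5     Acme          3     39        W1
0   Vertex          2     40        W1
3   Globex         29    170        W2
2  Soylent          2    185        W3
pivot: rows=warehouse, cols=supplier, sum(lead_days):
supplier   Acme  Globex  Soylent  Vertex
warehouse                               
W1            3       0        0       2
W2            0      29        0       6
W3            0       0        2       0
add column Acme_plus_5 = t['Acme'] + 5:
supplier   Acme  Globex  Soylent  Vertex  Acme_plus_5
warehouse                                            
W1            3       0        0       2            8
W2            0      29        0       6            5
W3            0       0        2       0            5
take 2 rows with smallest Acme_plus_5:
supplier   Acme  Globex  Soylent  Vertex  Acme_plus_5
warehouse                                            
W2            0      29        0       6            5
W3            0       0        2       0            5

5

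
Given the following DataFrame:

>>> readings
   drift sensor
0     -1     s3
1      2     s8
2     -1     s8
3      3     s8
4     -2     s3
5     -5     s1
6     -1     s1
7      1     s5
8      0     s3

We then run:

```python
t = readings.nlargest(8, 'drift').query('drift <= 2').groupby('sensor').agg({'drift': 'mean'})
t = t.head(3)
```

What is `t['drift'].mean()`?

-0.333333333333

take 8 rows with largest drift:
   drift sensor
3      3     s8
1      2     s8
7      1     s5
8      0     s3
0     -1     s3
2     -1     s8
6     -1     s1
4     -2     s3
filter rows where drift <= 2:
   drift sensor
1      2     s8
7      1     s5
8      0     s3
0     -1     s3
2     -1     s8
6     -1     s1
4     -2     s3
group by sensor, mean of drift:
        drift
sensor       
s1       -1.0
s3       -1.0
s5        1.0
s8        0.5
take first 3 rows:
        drift
sensor       
s1       -1.0
s3       -1.0
s5        1.0
The mean of column 'drift' is -0.333333333333.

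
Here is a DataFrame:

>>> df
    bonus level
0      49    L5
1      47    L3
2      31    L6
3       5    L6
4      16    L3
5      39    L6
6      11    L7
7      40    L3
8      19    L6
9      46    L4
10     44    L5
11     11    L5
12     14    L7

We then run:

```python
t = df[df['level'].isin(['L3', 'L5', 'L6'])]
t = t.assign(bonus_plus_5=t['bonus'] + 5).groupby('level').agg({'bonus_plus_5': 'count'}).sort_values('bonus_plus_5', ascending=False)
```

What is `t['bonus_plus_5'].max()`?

filter rows where level in ['L3', 'L5', 'L6']:
    bonus level
0      49    L5
1      47    L3
2      31    L6
3       5    L6
4      16    L3
5      39    L6
7      40    L3
8      19    L6
10     44    L5
11     11    L5
add column bonus_plus_5 = t['bonus'] + 5:
    bonus level  bonus_plus_5
0      49    L5            54
1      47    L3            52
2      31    L6            36
3       5    L6            10
4      16    L3            21
5      39    L6            44
7      40    L3            45
8      19    L6            24
10     44    L5            49
11     11    L5            16
group by level, count of bonus_plus_5:
       bonus_plus_5
level              
L3                3
L5                3
L6                4
sort by bonus_plus_5 descending:
       bonus_plus_5
level              
L6                4
L3                3
L5                3
Hence 4.

4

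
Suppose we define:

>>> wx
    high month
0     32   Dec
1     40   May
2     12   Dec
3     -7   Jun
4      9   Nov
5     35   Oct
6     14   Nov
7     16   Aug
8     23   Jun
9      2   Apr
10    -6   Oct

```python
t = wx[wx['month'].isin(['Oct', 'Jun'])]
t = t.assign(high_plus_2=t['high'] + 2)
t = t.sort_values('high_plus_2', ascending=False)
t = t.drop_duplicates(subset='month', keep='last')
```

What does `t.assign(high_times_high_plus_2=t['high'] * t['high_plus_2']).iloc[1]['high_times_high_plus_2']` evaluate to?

35

filter rows where month in ['Oct', 'Jun']:
    high month
3     -7   Jun
5     35   Oct
8     23   Jun
10    -6   Oct
add column high_plus_2 = t['high'] + 2:
    high month  high_plus_2
3     -7   Jun           -5
5     35   Oct           37
8     23   Jun           25
10    -6   Oct           -4
sort by high_plus_2 descending:
    high month  high_plus_2
5     35   Oct           37
8     23   Jun           25
10    -6   Oct           -4
3     -7   Jun           -5
drop duplicate month (keep=last):
    high month  high_plus_2
10    -6   Oct           -4
3     -7   Jun           -5
add column high_times_high_plus_2 = t['high'] * t['high_plus_2']:
    high month  high_plus_2  high_times_high_plus_2
10    -6   Oct           -4                      24
3     -7   Jun           -5                      35
Reading off the value at position 1, column 'high_times_high_plus_2', we get 35.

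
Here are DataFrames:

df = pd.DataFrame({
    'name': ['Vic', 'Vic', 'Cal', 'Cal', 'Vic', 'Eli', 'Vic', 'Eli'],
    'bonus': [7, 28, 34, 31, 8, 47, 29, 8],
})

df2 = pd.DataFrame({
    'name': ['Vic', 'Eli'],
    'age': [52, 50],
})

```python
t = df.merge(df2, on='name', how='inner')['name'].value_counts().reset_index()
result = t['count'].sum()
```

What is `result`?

merge on 'name' (how='inner') → 6 rows:
  name  bonus  age
0  Vic      7   52
1  Vic     28   52
2  Vic      8   52
3  Eli     47   50
4  Vic     29   52
5  Eli      8   50
value_counts of name:
name
Vic    4
Eli    2
Name: count, dtype: int64
reset_index():
  name  count
0  Vic      4
1  Eli      2
Taking the sum of column 'count' gives 6.

6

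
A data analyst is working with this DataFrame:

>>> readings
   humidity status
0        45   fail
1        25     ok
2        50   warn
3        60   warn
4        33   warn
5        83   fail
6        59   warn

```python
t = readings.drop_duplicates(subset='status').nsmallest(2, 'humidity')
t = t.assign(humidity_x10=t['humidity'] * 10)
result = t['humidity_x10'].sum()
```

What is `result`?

drop duplicate status (keep=first):
   humidity status
0        45   fail
1        25     ok
2        50   warn
take 2 rows with smallest humidity:
   humidity status
1        25     ok
0        45   fail
add column humidity_x10 = t['humidity'] * 10:
   humidity status  humidity_x10
1        25     ok           250
0        45   fail           450
Then the sum of column 'humidity_x10': 700

700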